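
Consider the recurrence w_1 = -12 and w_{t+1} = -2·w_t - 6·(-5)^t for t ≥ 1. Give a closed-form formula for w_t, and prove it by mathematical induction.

Computing the first terms: w_1 = -12, w_2 = 54, w_3 = -258. This suggests w_t = (-2)^t + 2(-5)^t.
Base case (t = 1): the formula gives -12 = -12 = w_1.
For the inductive step, assume it holds for an arbitrary k ≥ 1, so w_k = (-2)^k + 2(-5)^k.
Then w_{k+1} = -2·w_k - 6·(-5)^k = -2·((-2)^k + 2(-5)^k) - 6·(-5)^k = (-2)^(k + 1) + 2(-5)^(k + 1),
which is the claimed formula at t = k+1.
By induction, the statement is established for all t ≥ 1.

w_t = (-2)^t + 2(-5)^t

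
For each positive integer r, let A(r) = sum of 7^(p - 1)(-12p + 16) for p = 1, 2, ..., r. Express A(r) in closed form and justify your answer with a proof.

We claim A(r) = 7^r(-2r + 3) - 3 for all r ≥ 1.
Base case (r = 1): A(1) = 4, and the closed form gives 4. They agree.
Inductive step: assume the claim holds for r = p, so A(p) = 7^p(-2p + 3) - 3.
Then A(p+1) = A(p) + (7^p(-12p + 4)) = (7^p(-2p + 3) - 3) + (7^p(-12p + 4)).
Simplifying, A(p+1) = -14·7^p·p + 7·7^p - 3 = 7^(p+1)(-2(p+1) + 3) - 3,
which is the closed form with r = p+1.
By the principle of mathematical induction, the result holds for all r ≥ 1.

A(r) = 7^r(-2r + 3) - 3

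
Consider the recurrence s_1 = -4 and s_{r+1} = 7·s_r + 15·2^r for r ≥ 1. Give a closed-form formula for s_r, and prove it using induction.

Computing the first terms: s_1 = -4, s_2 = 2, s_3 = 74. This suggests s_r = -3·2^r + 2·7^(r - 1).
Base step (r = 1): the formula gives -4 = -4 = s_1.
Inductive step: assume the claim holds for r = m, so s_m = -3·2^m + 2·7^(m - 1).
Then s_{m+1} = 7·s_m + 15·2^m = 7·(-3·2^m + 2·7^(m - 1)) + 15·2^m = -3·2^(m + 1) + 2·7^m = -3·2^(m+1) + 2·7^((m+1) - 1),
which is the claimed formula at r = m+1.
Hence, by induction on r, the claim holds for every r ≥ 1.

s_r = -3·2^r + 2·7^(r - 1)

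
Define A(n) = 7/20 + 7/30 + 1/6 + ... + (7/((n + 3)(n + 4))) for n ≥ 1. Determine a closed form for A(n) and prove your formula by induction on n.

A(n) = 7n/(4(n + 4))

We claim A(n) = 7n/(4(n + 4)) for all n ≥ 1.
For the base case n = 1: A(1) = 7/20, and the closed form gives 7/20. They agree.
Inductive step: assume the claim holds for n = p, so A(p) = 7p/(4(p + 4)).
Then A(p+1) = A(p) + (7/((p + 4)(p + 5))) = (7p/(4(p + 4))) + (7/((p + 4)(p + 5))).
Simplifying, A(p+1) = 7(p + 1)/(4(p + 5)) = 7(p+1)/(4((p+1) + 4)),
which is the closed form with n = p+1.
By the principle of mathematical induction, the result holds for all n ≥ 1.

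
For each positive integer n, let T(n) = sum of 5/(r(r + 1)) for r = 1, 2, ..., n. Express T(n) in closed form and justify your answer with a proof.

T(n) = 5n/(n + 1)

We claim T(n) = 5n/(n + 1) for all n ≥ 1.
When n = 1: T(1) = 5/2, and the closed form gives 5/2. They agree.
Inductive step: assume the claim holds for n = r, so T(r) = 5r/(r + 1).
Then T(r+1) = T(r) + (5/((r + 1)(r + 2))) = (5r/(r + 1)) + (5/((r + 1)(r + 2))).
Simplifying, T(r+1) = 5(r + 1)/(r + 2) = 5(r+1)/((r+1) + 1),
which is the closed form with n = r+1.
By the principle of mathematical induction, the result holds for all n ≥ 1.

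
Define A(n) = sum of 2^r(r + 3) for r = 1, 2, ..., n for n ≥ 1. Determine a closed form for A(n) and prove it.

A(n) = 2·2^n(n + 2) - 4

We claim A(n) = 2·2^n(n + 2) - 4 for all n ≥ 1.
Base step (n = 1): A(1) = 8, and the closed form gives 8. They agree.
Inductive step: assume the claim holds for n = r, so A(r) = 2·2^r(r + 2) - 4.
Then A(r+1) = A(r) + (2^(r + 1)(r + 4)) = (2·2^r(r + 2) - 4) + (2^(r + 1)(r + 4)).
Simplifying, A(r+1) = 4·2^r·r + 12·2^r - 4 = 2·2^(r+1)((r+1) + 2) - 4,
which is the closed form with n = r+1.
By induction, the statement is established for all n ≥ 1.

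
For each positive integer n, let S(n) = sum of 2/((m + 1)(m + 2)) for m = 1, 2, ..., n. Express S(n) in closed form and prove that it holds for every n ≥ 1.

S(n) = n/(n + 2)

We claim S(n) = n/(n + 2) for all n ≥ 1.
For the base case n = 1: S(1) = 1/3, and the closed form gives 1/3. They agree.
Inductive step: assume the claim holds for n = m, so S(m) = m/(m + 2).
Then S(m+1) = S(m) + (2/((m + 2)(m + 3))) = (m/(m + 2)) + (2/((m + 2)(m + 3))).
Simplifying, S(m+1) = (m + 1)/(m + 3) = (m+1)/((m+1) + 2),
which is the closed form with n = m+1.
Hence, by induction on n, the claim holds for every n ≥ 1.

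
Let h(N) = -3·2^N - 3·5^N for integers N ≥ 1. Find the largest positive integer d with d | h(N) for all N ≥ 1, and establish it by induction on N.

Computing the first values: h(1) = -21 and h(2) = -87; gcd(-21, -87) = 3, so d ≤ 3.
We prove 3 | -3·2^N - 3·5^N for all N ≥ 1 by induction on N.
Base step (N = 1): h(1) = -21 = 3·(-7), so 3 | h(1).
For the inductive step, assume it holds for an arbitrary r ≥ 1, i.e. 3 | h(r). Then
h(r+1) − 5·h(r) = (-3·2^(r+1) - 3·5^(r+1)) − 5·(-3·2^r - 3·5^r) = (-3)·2^r·(2 − 5) = (9)·2^r. Since 3 | h(r) by the inductive hypothesis, 3 | 5·h(r); and 3 | 9 since 9 = 3·3. Therefore 3 | h(r+1).
By the principle of mathematical induction, the result holds for all N ≥ 1.
Therefore the largest such d is 3.

d = 3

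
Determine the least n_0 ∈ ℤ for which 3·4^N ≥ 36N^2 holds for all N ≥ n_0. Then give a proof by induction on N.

n_0 = 4

At N = 3: 192 < 324, so the inequality fails and n_0 ≥ 4. We prove 3·4^N ≥ 36N^2 for all N ≥ 4.
Base step (N = 4): 3·4^N = 768 and 36N^2 = 576, so 768 ≥ 576.
Suppose the result is true for N = m, so 3·4^m ≥ 36m^2.
Then 3·4^(m + 1) = 4·(3·4^m) ≥ 4·(36m^2).
Also, for m ≥ 4 we have 4·(36m^2) ≥ 36(m+1)^2, since 4 ≥ (1 + 1/m)^2 for all m ≥ 4.
Combining, 3·4^(m + 1) ≥ 36(m+1)^2.
This completes the induction.
Hence the smallest such n_0 is 4.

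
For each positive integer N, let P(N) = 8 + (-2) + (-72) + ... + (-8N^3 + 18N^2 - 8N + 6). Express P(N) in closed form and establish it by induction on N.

We claim P(N) = -N(2N^3 - 2N^2 - 3N - 5) for all N ≥ 1.
Base step (N = 1): P(1) = 8, and the closed form gives 8. They agree.
For the inductive step, assume it holds for an arbitrary m ≥ 1, so P(m) = m(-2m^3 + 2m^2 + 3m + 5).
Then P(m+1) = P(m) + (-8m^3 - 6m^2 + 4m + 8) = (m(-2m^3 + 2m^2 + 3m + 5)) + (-8m^3 - 6m^2 + 4m + 8).
Simplifying, P(m+1) = -(m + 1)(2m^3 + 4m^2 - m - 8) = -(m+1)(2(m+1)^3 - 2(m+1)^2 - 3(m+1) - 5),
which is the closed form with N = m+1.
This completes the induction.

P(N) = -N(2N^3 - 2N^2 - 3N - 5)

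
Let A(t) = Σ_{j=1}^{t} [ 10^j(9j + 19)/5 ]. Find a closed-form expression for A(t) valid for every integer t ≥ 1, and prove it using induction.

We claim A(t) = 2·10^t(t + 2) - 4 for all t ≥ 1.
Base case (t = 1): A(1) = 56, and the closed form gives 56. They agree.
Inductive step: assume the claim holds for t = j, so A(j) = 2·10^j(j + 2) - 4.
Then A(j+1) = A(j) + (10^j(18j + 56)) = (2·10^j(j + 2) - 4) + (10^j(18j + 56)).
Simplifying, A(j+1) = 20·10^j·j + 60·10^j - 4 = 2·10^(j+1)((j+1) + 2) - 4,
which is the closed form with t = j+1.
By induction, the statement is established for all t ≥ 1.

A(t) = 2·10^t(t + 2) - 4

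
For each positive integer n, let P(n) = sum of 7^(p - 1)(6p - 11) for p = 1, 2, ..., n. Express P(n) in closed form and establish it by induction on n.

We claim P(n) = 7^n(n - 2) + 2 for all n ≥ 1.
For the base case n = 1: P(1) = -5, and the closed form gives -5. They agree.
Suppose the result is true for n = p, so P(p) = 7^p(p - 2) + 2.
Then P(p+1) = P(p) + (7^p(6p - 5)) = (7^p(p - 2) + 2) + (7^p(6p - 5)).
Simplifying, P(p+1) = 7^(p + 1)p - 7^(p + 1) + 2 = 7^(p+1)((p+1) - 2) + 2,
which is the closed form with n = p+1.
By the principle of mathematical induction, the result holds for all n ≥ 1.

P(n) = 7^n(n - 2) + 2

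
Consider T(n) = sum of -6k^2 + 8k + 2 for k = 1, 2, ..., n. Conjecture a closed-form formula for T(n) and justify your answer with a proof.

We claim T(n) = -n(2n^2 - n - 5) for all n ≥ 1.
Base case (n = 1): T(1) = 4, and the closed form gives 4. They agree.
Suppose the result is true for n = k, so T(k) = k(-2k^2 + k + 5).
Then T(k+1) = T(k) + (-6k^2 - 4k + 4) = (k(-2k^2 + k + 5)) + (-6k^2 - 4k + 4).
Simplifying, T(k+1) = -(k + 1)(2k^2 + 3k - 4) = -(k+1)(2(k+1)^2 - (k+1) - 5),
which is the closed form with n = k+1.
By the principle of mathematical induction, the result holds for all n ≥ 1.

T(n) = -n(2n^2 - n - 5)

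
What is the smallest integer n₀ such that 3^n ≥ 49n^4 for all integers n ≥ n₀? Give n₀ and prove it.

n₀ = 13

At n = 12: 531441 < 1016064, so the inequality fails and n₀ ≥ 13. We prove 3^n ≥ 49n^4 for all n ≥ 13.
When n = 13: 3^n = 1594323 and 49n^4 = 1399489, so 1594323 ≥ 1399489.
Suppose the result is true for n = j, so 3^j ≥ 49j^4.
Then 3^(j + 1) = 3·(3^j) ≥ 3·(49j^4).
Also, for j ≥ 13 we have 3·(49j^4) ≥ 49(j+1)^4, since 3 ≥ (1 + 1/j)^4 for all j ≥ 13.
Combining, 3^(j + 1) ≥ 49(j+1)^4.
By the principle of mathematical induction, the result holds for all n ≥ 13.
Hence the smallest such n₀ is 13.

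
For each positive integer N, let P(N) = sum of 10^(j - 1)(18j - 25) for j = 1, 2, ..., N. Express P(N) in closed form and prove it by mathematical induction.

P(N) = 10^N(2N - 3) + 3

We claim P(N) = 10^N(2N - 3) + 3 for all N ≥ 1.
Base case (N = 1): P(1) = -7, and the closed form gives -7. They agree.
For the inductive step, assume it holds for an arbitrary j ≥ 1, so P(j) = 10^j(2j - 3) + 3.
Then P(j+1) = P(j) + (10^j(18j - 7)) = (10^j(2j - 3) + 3) + (10^j(18j - 7)).
Simplifying, P(j+1) = 20·10^j·j - 10·10^j + 3 = 10^(j+1)(2(j+1) - 3) + 3,
which is the closed form with N = j+1.
Hence, by induction on N, the claim holds for every N ≥ 1.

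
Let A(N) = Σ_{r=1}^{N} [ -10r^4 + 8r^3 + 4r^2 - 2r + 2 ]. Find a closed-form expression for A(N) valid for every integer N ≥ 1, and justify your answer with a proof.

A(N) = -N(2N^4 + 3N^3 - 2N^2 - 3N - 2)

We claim A(N) = -N(2N^4 + 3N^3 - 2N^2 - 3N - 2) for all N ≥ 1.
Base case (N = 1): A(1) = 2, and the closed form gives 2. They agree.
Suppose the result is true for N = r, so A(r) = r(-2r^4 - 3r^3 + 2r^2 + 3r + 2).
Then A(r+1) = A(r) + (-10r^4 - 32r^3 - 32r^2 - 10r + 2) = (r(-2r^4 - 3r^3 + 2r^2 + 3r + 2)) + (-10r^4 - 32r^3 - 32r^2 - 10r + 2).
Simplifying, A(r+1) = -(r + 1)(2r^4 + 11r^3 + 19r^2 + 10r - 2) = -(r+1)(2(r+1)^4 + 3(r+1)^3 - 2(r+1)^2 - 3(r+1) - 2),
which is the closed form with N = r+1.
By the principle of mathematical induction, the result holds for all N ≥ 1.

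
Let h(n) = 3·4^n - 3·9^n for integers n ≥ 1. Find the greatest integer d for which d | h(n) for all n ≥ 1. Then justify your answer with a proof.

d = 15

Computing the first values: h(1) = -15 and h(2) = -195; gcd(-15, -195) = 15, so d ≤ 15.
We prove 15 | 3·4^n - 3·9^n for all n ≥ 1 by induction on n.
Base step (n = 1): h(1) = -15 = 15·(-1), so 15 | h(1).
Inductive step: assume the claim holds for n = i, i.e. 15 | h(i). Then
h(i+1) − 9·h(i) = (3·4^(i+1) - 3·9^(i+1)) − 9·(3·4^i - 3·9^i) = (3)·4^i·(4 − 9) = (-15)·4^i. Since 15 | h(i) by the inductive hypothesis, 15 | 9·h(i); and 15 | -15 since -15 = 15·-1. Therefore 15 | h(i+1).
By induction, the statement is established for all n ≥ 1.
Therefore the largest such d is 15.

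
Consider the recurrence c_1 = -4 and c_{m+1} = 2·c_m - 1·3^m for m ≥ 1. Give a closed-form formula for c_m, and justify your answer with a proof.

Computing the first terms: c_1 = -4, c_2 = -11, c_3 = -31. This suggests c_m = -2^(m - 1) - 3^m.
Base case (m = 1): the formula gives -4 = -4 = c_1.
Suppose the result is true for m = i, so c_i = -2^(i - 1) - 3^i.
Then c_{i+1} = 2·c_i - 1·3^i = 2·(-2^(i - 1) - 3^i) - 1·3^i = -2^i - 3^(i + 1) = -2^((i+1) - 1) - 3^(i+1),
which is the claimed formula at m = i+1.
Hence, by induction on m, the claim holds for every m ≥ 1.

c_m = -2^(m - 1) - 3^m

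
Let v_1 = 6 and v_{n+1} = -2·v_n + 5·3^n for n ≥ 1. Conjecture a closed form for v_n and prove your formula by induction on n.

Computing the first terms: v_1 = 6, v_2 = 3, v_3 = 39. This suggests v_n = 3(-2)^(n - 1) + 3^n.
Base step (n = 1): the formula gives 6 = 6 = v_1.
Inductive step: assume the claim holds for n = i, so v_i = 3(-2)^(i - 1) + 3^i.
Then v_{i+1} = -2·v_i + 5·3^i = -2·(3(-2)^(i - 1) + 3^i) + 5·3^i = 3(-2)^i + 3^(i + 1) = 3(-2)^((i+1) - 1) + 3^(i+1),
which is the claimed formula at n = i+1.
By induction, the statement is established for all n ≥ 1.

v_n = 3(-2)^(n - 1) + 3^n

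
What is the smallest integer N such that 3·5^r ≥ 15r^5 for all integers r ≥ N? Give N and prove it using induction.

At r = 7: 234375 < 252105, so the inequality fails and N ≥ 8. We prove 3·5^r ≥ 15r^5 for all r ≥ 8.
When r = 8: 3·5^r = 1171875 and 15r^5 = 491520, so 1171875 ≥ 491520.
Suppose the result is true for r = i, so 3·5^i ≥ 15i^5.
Then 3·5^(i + 1) = 5·(3·5^i) ≥ 5·(15i^5).
Also, for i ≥ 8 we have 5·(15i^5) ≥ 15(i+1)^5, since 5 ≥ (1 + 1/i)^5 for all i ≥ 8.
Combining, 3·5^(i + 1) ≥ 15(i+1)^5.
By induction, the statement is established for all r ≥ 8.
Hence the smallest such N is 8.

N = 8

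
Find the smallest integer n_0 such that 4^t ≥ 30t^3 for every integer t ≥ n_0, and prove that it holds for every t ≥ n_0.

n_0 = 7

At t = 6: 4096 < 6480, so the inequality fails and n_0 ≥ 7. We prove 4^t ≥ 30t^3 for all t ≥ 7.
When t = 7: 4^t = 16384 and 30t^3 = 10290, so 16384 ≥ 10290.
Suppose the result is true for t = p, so 4^p ≥ 30p^3.
Then 4^(p + 1) = 4·(4^p) ≥ 4·(30p^3).
Also, for p ≥ 7 we have 4·(30p^3) ≥ 30(p+1)^3, since 4 ≥ (1 + 1/p)^3 for all p ≥ 7.
Combining, 4^(p + 1) ≥ 30(p+1)^3.
This completes the induction.
Hence the smallest such n_0 is 7.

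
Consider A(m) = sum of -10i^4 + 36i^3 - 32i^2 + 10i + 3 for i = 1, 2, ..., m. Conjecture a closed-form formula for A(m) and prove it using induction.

We claim A(m) = -m(2m^4 - 4m^3 - 4m^2 + 2m - 3) for all m ≥ 1.
Base case (m = 1): A(1) = 7, and the closed form gives 7. They agree.
Suppose the result is true for m = i, so A(i) = i(-2i^4 + 4i^3 + 4i^2 - 2i + 3).
Then A(i+1) = A(i) + (-10i^4 - 4i^3 + 16i^2 + 14i + 7) = (i(-2i^4 + 4i^3 + 4i^2 - 2i + 3)) + (-10i^4 - 4i^3 + 16i^2 + 14i + 7).
Simplifying, A(i+1) = -(i + 1)(2i^4 + 4i^3 - 4i^2 - 10i - 7) = -(i+1)(2(i+1)^4 - 4(i+1)^3 - 4(i+1)^2 + 2(i+1) - 3),
which is the closed form with m = i+1.
By induction, the statement is established for all m ≥ 1.

A(m) = -m(2m^4 - 4m^3 - 4m^2 + 2m - 3)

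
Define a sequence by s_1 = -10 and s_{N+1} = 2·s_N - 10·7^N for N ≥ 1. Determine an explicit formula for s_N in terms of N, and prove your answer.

s_N = 2^(N + 1) - 2·7^N

Computing the first terms: s_1 = -10, s_2 = -90, s_3 = -670. This suggests s_N = 2^(N + 1) - 2·7^N.
For the base case N = 1: the formula gives -10 = -10 = s_1.
Inductive step: assume the claim holds for N = j, so s_j = 2^(j + 1) - 2·7^j.
Then s_{j+1} = 2·s_j - 10·7^j = 2·(2^(j + 1) - 2·7^j) - 10·7^j = 2^(j + 2) - 2·7^(j + 1) = 2^((j+1) + 1) - 2·7^(j+1),
which is the claimed formula at N = j+1.
By the principle of mathematical induction, the result holds for all N ≥ 1.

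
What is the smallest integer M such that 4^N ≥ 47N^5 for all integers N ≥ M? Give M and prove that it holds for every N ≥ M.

M = 12

At N = 11: 4194304 < 7569397, so the inequality fails and M ≥ 12. We prove 4^N ≥ 47N^5 for all N ≥ 12.
For the base case N = 12: 4^N = 16777216 and 47N^5 = 11695104, so 16777216 ≥ 11695104.
Suppose the result is true for N = r, so 4^r ≥ 47r^5.
Then 4^(r + 1) = 4·(4^r) ≥ 4·(47r^5).
Also, for r ≥ 12 we have 4·(47r^5) ≥ 47(r+1)^5, since 4 ≥ (1 + 1/r)^5 for all r ≥ 12.
Combining, 4^(r + 1) ≥ 47(r+1)^5.
Hence, by induction on N, the claim holds for every N ≥ 12.
Hence the smallest such M is 12.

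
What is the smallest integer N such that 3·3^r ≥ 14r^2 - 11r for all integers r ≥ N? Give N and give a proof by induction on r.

N = 4

At r = 3: 81 < 93, so the inequality fails and N ≥ 4. We prove 3·3^r ≥ 14r^2 - 11r for all r ≥ 4.
Base step (r = 4): 3·3^r = 243 and 14r^2 - 11r = 180, so 243 ≥ 180.
Inductive step: assume the claim holds for r = p, so 3·3^p ≥ 14p^2 - 11p.
Then 3·3^(p + 1) = 3·(3·3^p) ≥ 3·(14p^2 - 11p).
Also, for p ≥ 4 we have 3·(14p^2 - 11p) ≥ 14(p+1)^2 - 11(p+1), since 3·(14p^2 - 11p) − (14(p+1)^2 - 11(p+1)) = 28p^2 - 50p - 3, which is nonnegative for all p ≥ 4.
Combining, 3·3^(p + 1) ≥ 14(p+1)^2 - 11(p+1).
By the principle of mathematical induction, the result holds for all r ≥ 4.
Hence the smallest such N is 4.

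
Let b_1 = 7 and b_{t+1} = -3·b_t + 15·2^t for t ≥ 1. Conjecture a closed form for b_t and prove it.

Computing the first terms: b_1 = 7, b_2 = 9, b_3 = 33. This suggests b_t = (-3)^(t - 1) + 3·2^t.
Base case (t = 1): the formula gives 7 = 7 = b_1.
Inductive step: suppose the statement holds for some k ≥ 1, so b_k = (-3)^(k - 1) + 3·2^k.
Then b_{k+1} = -3·b_k + 15·2^k = -3·((-3)^(k - 1) + 3·2^k) + 15·2^k = (-3)^k + 3·2^(k + 1) = (-3)^((k+1) - 1) + 3·2^(k+1),
which is the claimed formula at t = k+1.
Hence, by induction on t, the claim holds for every t ≥ 1.

b_t = (-3)^(t - 1) + 3·2^t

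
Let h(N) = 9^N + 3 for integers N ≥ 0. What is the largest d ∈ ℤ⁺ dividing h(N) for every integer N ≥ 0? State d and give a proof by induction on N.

d = 4

Computing the first values: h(0) = 4 and h(1) = 12; gcd(4, 12) = 4, so d ≤ 4.
We prove 4 | 9^N + 3 for all N ≥ 0 by induction on N.
Base case (N = 0): h(0) = 4 = 4·(1), so 4 | h(0).
For the inductive step, assume it holds for an arbitrary r ≥ 0, i.e. 4 | h(r). Then
h(r+1) = 9^(r+1) + 3 = 9·(9^r + 3) - 24 = 9·h(r) - 24. The first term is divisible by 4 by the inductive hypothesis, and -24 is divisible by 4. Hence 4 | h(r+1).
By induction, the statement is established for all N ≥ 0.
Therefore the largest such d is 4.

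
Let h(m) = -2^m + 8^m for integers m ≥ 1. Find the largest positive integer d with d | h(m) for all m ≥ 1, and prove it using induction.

d = 6

Computing the first values: h(1) = 6 and h(2) = 60; gcd(6, 60) = 6, so d ≤ 6.
We prove 6 | -2^m + 8^m for all m ≥ 1 by induction on m.
Base case (m = 1): h(1) = 6 = 6·(1), so 6 | h(1).
Suppose the result is true for m = k, i.e. 6 | h(k). Then
8^{k+1} − 2^{k+1} = 8·8^k − 2·2^k = 8·(8^k − 2^k) + (6)·2^k. The first term is divisible by 6 by the inductive hypothesis, and the second term (6)·2^k is divisible by 6 since 6 | 6. Hence 6 | h(k+1).
By induction, the statement is established for all m ≥ 1.
Therefore the largest such d is 6.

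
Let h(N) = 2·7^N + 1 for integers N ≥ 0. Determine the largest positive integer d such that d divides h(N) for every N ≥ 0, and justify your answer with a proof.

d = 3

Computing the first values: h(0) = 3 and h(1) = 15; gcd(3, 15) = 3, so d ≤ 3.
We prove 3 | 2·7^N + 1 for all N ≥ 0 by induction on N.
When N = 0: h(0) = 3 = 3·(1), so 3 | h(0).
Inductive step: suppose the statement holds for some i ≥ 0, i.e. 3 | h(i). Then
h(i+1) = 2·7^(i+1) + 1 = 7·(2·7^i + 1) - 6 = 7·h(i) - 6. The first term is divisible by 3 by the inductive hypothesis, and -6 is divisible by 3. Hence 3 | h(i+1).
This completes the induction.
Therefore the largest such d is 3.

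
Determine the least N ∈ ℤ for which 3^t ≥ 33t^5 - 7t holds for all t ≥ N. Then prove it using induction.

N = 16

At t = 15: 14348907 < 25059270, so the inequality fails and N ≥ 16. We prove 3^t ≥ 33t^5 - 7t for all t ≥ 16.
Base case (t = 16): 3^t = 43046721 and 33t^5 - 7t = 34602896, so 43046721 ≥ 34602896.
Inductive step: assume the claim holds for t = m, so 3^m ≥ 33m^5 - 7m.
Then 3^(m + 1) = 3·(3^m) ≥ 3·(33m^5 - 7m).
Also, for m ≥ 16 we have 3·(33m^5 - 7m) ≥ 33(m+1)^5 - 7(m+1), since 3·(33m^5 - 7m) − (33(m+1)^5 - 7(m+1)) = 66m^5 - 165m^4 - 330m^3 - 330m^2 - 179m - 26, which is nonnegative for all m ≥ 16.
Combining, 3^(m + 1) ≥ 33(m+1)^5 - 7(m+1).
This completes the induction.
Hence the smallest such N is 16.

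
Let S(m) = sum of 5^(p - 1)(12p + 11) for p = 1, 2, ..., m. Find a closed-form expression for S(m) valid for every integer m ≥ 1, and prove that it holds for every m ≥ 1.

We claim S(m) = 5^m(3m + 2) - 2 for all m ≥ 1.
When m = 1: S(1) = 23, and the closed form gives 23. They agree.
Suppose the result is true for m = p, so S(p) = 5^p(3p + 2) - 2.
Then S(p+1) = S(p) + (5^p(12p + 23)) = (5^p(3p + 2) - 2) + (5^p(12p + 23)).
Simplifying, S(p+1) = 15·5^p·p + 25·5^p - 2 = 5^(p+1)(3(p+1) + 2) - 2,
which is the closed form with m = p+1.
By the principle of mathematical induction, the result holds for all m ≥ 1.

S(m) = 5^m(3m + 2) - 2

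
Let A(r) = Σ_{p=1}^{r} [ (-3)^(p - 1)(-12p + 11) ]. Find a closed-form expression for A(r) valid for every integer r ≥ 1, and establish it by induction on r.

We claim A(r) = (-3)^r(3r - 2) + 2 for all r ≥ 1.
Base case (r = 1): A(1) = -1, and the closed form gives -1. They agree.
Suppose the result is true for r = p, so A(p) = (-3)^p(3p - 2) + 2.
Then A(p+1) = A(p) + ((-3)^p(-12p - 1)) = ((-3)^p(3p - 2) + 2) + ((-3)^p(-12p - 1)).
Simplifying, A(p+1) = (-3)^(p + 1) - (-3)^(p + 2)p + 2 = (-3)^(p+1)(3(p+1) - 2) + 2,
which is the closed form with r = p+1.
By induction, the statement is established for all r ≥ 1.

A(r) = (-3)^r(3r - 2) + 2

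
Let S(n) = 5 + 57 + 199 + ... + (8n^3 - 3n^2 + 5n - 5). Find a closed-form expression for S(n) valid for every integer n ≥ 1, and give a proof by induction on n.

We claim S(n) = n(2n^3 + 3n^2 + 3n - 3) for all n ≥ 1.
When n = 1: S(1) = 5, and the closed form gives 5. They agree.
Suppose the result is true for n = i, so S(i) = i(2i^3 + 3i^2 + 3i - 3).
Then S(i+1) = S(i) + (8i^3 + 21i^2 + 23i + 5) = (i(2i^3 + 3i^2 + 3i - 3)) + (8i^3 + 21i^2 + 23i + 5).
Simplifying, S(i+1) = (i + 1)(2i^3 + 9i^2 + 15i + 5) = (i+1)(2(i+1)^3 + 3(i+1)^2 + 3(i+1) - 3),
which is the closed form with n = i+1.
By the principle of mathematical induction, the result holds for all n ≥ 1.

S(n) = n(2n^3 + 3n^2 + 3n - 3)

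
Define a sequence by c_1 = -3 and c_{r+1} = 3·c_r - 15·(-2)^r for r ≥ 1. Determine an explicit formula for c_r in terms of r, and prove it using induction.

c_r = 3(-2)^r + 3^r

Computing the first terms: c_1 = -3, c_2 = 21, c_3 = 3. This suggests c_r = 3(-2)^r + 3^r.
Base case (r = 1): the formula gives -3 = -3 = c_1.
For the inductive step, assume it holds for an arbitrary j ≥ 1, so c_j = 3(-2)^j + 3^j.
Then c_{j+1} = 3·c_j - 15·(-2)^j = 3·(3(-2)^j + 3^j) - 15·(-2)^j = 3(-2)^(j + 1) + 3^(j + 1),
which is the claimed formula at r = j+1.
By the principle of mathematical induction, the result holds for all r ≥ 1.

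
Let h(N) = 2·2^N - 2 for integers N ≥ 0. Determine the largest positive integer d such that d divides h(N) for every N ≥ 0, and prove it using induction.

d = 2

Computing the first values: h(0) = 0 and h(1) = 2; gcd(0, 2) = 2, so d ≤ 2.
We prove 2 | 2·2^N - 2 for all N ≥ 0 by induction on N.
For the base case N = 0: h(0) = 0 = 2·(0), so 2 | h(0).
For the inductive step, assume it holds for an arbitrary m ≥ 0, i.e. 2 | h(m). Then
h(m+1) = 2·2^(m+1) - 2 = 2·(2·2^m - 2) + 2 = 2·h(m) + 2. The first term is divisible by 2 by the inductive hypothesis, and 2 is divisible by 2. Hence 2 | h(m+1).
By induction, the statement is established for all N ≥ 0.
Therefore the largest such d is 2.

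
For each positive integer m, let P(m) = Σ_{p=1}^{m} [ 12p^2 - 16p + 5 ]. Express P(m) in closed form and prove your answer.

P(m) = m(4m^2 - 2m - 1)

We claim P(m) = m(4m^2 - 2m - 1) for all m ≥ 1.
Base case (m = 1): P(1) = 1, and the closed form gives 1. They agree.
Inductive step: suppose the statement holds for some p ≥ 1, so P(p) = p(4p^2 - 2p - 1).
Then P(p+1) = P(p) + (12p^2 + 8p + 1) = (p(4p^2 - 2p - 1)) + (12p^2 + 8p + 1).
Simplifying, P(p+1) = (p + 1)(4p^2 + 6p + 1) = (p+1)(4(p+1)^2 - 2(p+1) - 1),
which is the closed form with m = p+1.
This completes the induction.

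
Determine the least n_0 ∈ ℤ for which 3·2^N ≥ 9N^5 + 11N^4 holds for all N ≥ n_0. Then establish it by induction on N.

n_0 = 25

At N = 24: 50331648 < 75313152, so the inequality fails and n_0 ≥ 25. We prove 3·2^N ≥ 9N^5 + 11N^4 for all N ≥ 25.
Base case (N = 25): 3·2^N = 100663296 and 9N^5 + 11N^4 = 92187500, so 100663296 ≥ 92187500.
For the inductive step, assume it holds for an arbitrary m ≥ 25, so 3·2^m ≥ 9m^5 + 11m^4.
Then 3·2^(m + 1) = 2·(3·2^m) ≥ 2·(9m^5 + 11m^4).
Also, for m ≥ 25 we have 2·(9m^5 + 11m^4) ≥ 9(m+1)^5 + 11(m+1)^4, since 2·(9m^5 + 11m^4) − (9(m+1)^5 + 11(m+1)^4) = 9m^5 - 34m^4 - 134m^3 - 156m^2 - 89m - 20, which is nonnegative for all m ≥ 25.
Combining, 3·2^(m + 1) ≥ 9(m+1)^5 + 11(m+1)^4.
By induction, the statement is established for all N ≥ 25.
Hence the smallest such n_0 is 25.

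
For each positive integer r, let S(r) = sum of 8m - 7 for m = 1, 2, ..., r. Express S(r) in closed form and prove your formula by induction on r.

S(r) = r(4r - 3)

We claim S(r) = r(4r - 3) for all r ≥ 1.
When r = 1: S(1) = 1, and the closed form gives 1. They agree.
Inductive step: suppose the statement holds for some m ≥ 1, so S(m) = m(4m - 3).
Then S(m+1) = S(m) + (8m + 1) = (m(4m - 3)) + (8m + 1).
Simplifying, S(m+1) = (m + 1)(4m + 1) = (m+1)(4(m+1) - 3),
which is the closed form with r = m+1.
This completes the induction.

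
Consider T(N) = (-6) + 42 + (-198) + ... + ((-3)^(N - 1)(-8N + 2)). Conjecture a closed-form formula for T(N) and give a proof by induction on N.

T(N) = 2(-3)^N·N

We claim T(N) = 2(-3)^N·N for all N ≥ 1.
Base step (N = 1): T(1) = -6, and the closed form gives -6. They agree.
Suppose the result is true for N = p, so T(p) = 2(-3)^p·p.
Then T(p+1) = T(p) + ((-3)^p(-8p - 6)) = (2(-3)^p·p) + ((-3)^p(-8p - 6)).
Simplifying, T(p+1) = (-3)^(p + 1)(2p + 2) = 2(-3)^(p+1)·(p+1),
which is the closed form with N = p+1.
Hence, by induction on N, the claim holds for every N ≥ 1.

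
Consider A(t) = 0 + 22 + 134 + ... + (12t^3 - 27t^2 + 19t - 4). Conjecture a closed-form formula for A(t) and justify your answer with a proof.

A(t) = t(t - 1)(3t^2 - 1)

We claim A(t) = t(t - 1)(3t^2 - 1) for all t ≥ 1.
Base case (t = 1): A(1) = 0, and the closed form gives 0. They agree.
Inductive step: suppose the statement holds for some i ≥ 1, so A(i) = i(3i^3 - 3i^2 - i + 1).
Then A(i+1) = A(i) + (i(12i^2 + 9i + 1)) = (i(3i^3 - 3i^2 - i + 1)) + (i(12i^2 + 9i + 1)).
Simplifying, A(i+1) = i(i + 1)(3i^2 + 6i + 2) = (i+1)((i+1) - 1)(3(i+1)^2 - 1),
which is the closed form with t = i+1.
Hence, by induction on t, the claim holds for every t ≥ 1.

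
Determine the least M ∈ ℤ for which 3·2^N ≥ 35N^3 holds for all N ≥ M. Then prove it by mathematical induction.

At N = 15: 98304 < 118125, so the inequality fails and M ≥ 16. We prove 3·2^N ≥ 35N^3 for all N ≥ 16.
Base case (N = 16): 3·2^N = 196608 and 35N^3 = 143360, so 196608 ≥ 143360.
Inductive step: suppose the statement holds for some r ≥ 16, so 3·2^r ≥ 35r^3.
Then 3·2^(r + 1) = 2·(3·2^r) ≥ 2·(35r^3).
Also, for r ≥ 16 we have 2·(35r^3) ≥ 35(r+1)^3, since 2 ≥ (1 + 1/r)^3 for all r ≥ 16.
Combining, 3·2^(r + 1) ≥ 35(r+1)^3.
This completes the induction.
Hence the smallest such M is 16.

M = 16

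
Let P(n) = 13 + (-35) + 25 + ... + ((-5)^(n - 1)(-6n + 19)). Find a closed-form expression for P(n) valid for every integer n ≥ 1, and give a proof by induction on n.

We claim P(n) = (-5)^n(n - 3) + 3 for all n ≥ 1.
Base case (n = 1): P(1) = 13, and the closed form gives 13. They agree.
Inductive step: assume the claim holds for n = j, so P(j) = (-5)^j(j - 3) + 3.
Then P(j+1) = P(j) + ((-5)^j(-6j + 13)) = ((-5)^j(j - 3) + 3) + ((-5)^j(-6j + 13)).
Simplifying, P(j+1) = -5(-5)^j·j + 10(-5)^j + 3 = (-5)^(j+1)((j+1) - 3) + 3,
which is the closed form with n = j+1.
This completes the induction.

P(n) = (-5)^n(n - 3) + 3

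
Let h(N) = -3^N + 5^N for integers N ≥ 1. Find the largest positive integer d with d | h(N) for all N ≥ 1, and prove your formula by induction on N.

d = 2

Computing the first values: h(1) = 2 and h(2) = 16; gcd(2, 16) = 2, so d ≤ 2.
We prove 2 | -3^N + 5^N for all N ≥ 1 by induction on N.
When N = 1: h(1) = 2 = 2·(1), so 2 | h(1).
Inductive step: suppose the statement holds for some i ≥ 1, i.e. 2 | h(i). Then
5^{i+1} − 3^{i+1} = 5·5^i − 3·3^i = 5·(5^i − 3^i) + (2)·3^i. The first term is divisible by 2 by the inductive hypothesis, and the second term (2)·3^i is divisible by 2 since 2 | 2. Hence 2 | h(i+1).
By the principle of mathematical induction, the result holds for all N ≥ 1.
Therefore the largest such d is 2.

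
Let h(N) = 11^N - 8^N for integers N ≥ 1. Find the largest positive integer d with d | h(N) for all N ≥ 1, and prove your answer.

d = 3

Computing the first values: h(1) = 3 and h(2) = 57; gcd(3, 57) = 3, so d ≤ 3.
We prove 3 | 11^N - 8^N for all N ≥ 1 by induction on N.
Base case (N = 1): h(1) = 3 = 3·(1), so 3 | h(1).
Suppose the result is true for N = p, i.e. 3 | h(p). Then
11^{p+1} − 8^{p+1} = 11·11^p − 8·8^p = 11·(11^p − 8^p) + (3)·8^p. The first term is divisible by 3 by the inductive hypothesis, and the second term (3)·8^p is divisible by 3 since 3 | 3. Hence 3 | h(p+1).
Hence, by induction on N, the claim holds for every N ≥ 1.
Therefore the largest such d is 3.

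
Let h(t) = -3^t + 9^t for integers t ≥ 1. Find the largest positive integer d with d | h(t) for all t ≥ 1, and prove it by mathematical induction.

Computing the first values: h(1) = 6 and h(2) = 72; gcd(6, 72) = 6, so d ≤ 6.
We prove 6 | -3^t + 9^t for all t ≥ 1 by induction on t.
For the base case t = 1: h(1) = 6 = 6·(1), so 6 | h(1).
Suppose the result is true for t = r, i.e. 6 | h(r). Then
9^{r+1} − 3^{r+1} = 9·9^r − 3·3^r = 9·(9^r − 3^r) + (6)·3^r. The first term is divisible by 6 by the inductive hypothesis, and the second term (6)·3^r is divisible by 6 since 6 | 6. Hence 6 | h(r+1).
By the principle of mathematical induction, the result holds for all t ≥ 1.
Therefore the largest such d is 6.

d = 6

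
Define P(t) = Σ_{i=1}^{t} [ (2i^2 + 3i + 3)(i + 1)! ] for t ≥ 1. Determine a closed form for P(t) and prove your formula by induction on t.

We claim P(t) = (2t + 1)(t + 2)! - 2 for all t ≥ 1.
Base step (t = 1): P(1) = 16, and the closed form gives 16. They agree.
Inductive step: assume the claim holds for t = i, so P(i) = (2i + 1)(i + 2)! - 2.
Then P(i+1) = P(i) + ((2i^2 + 7i + 8)(i + 2)!) = ((2i + 1)(i + 2)! - 2) + ((2i^2 + 7i + 8)(i + 2)!).
Simplifying, P(i+1) = (2(i+1) + 1)((i+1) + 2)! - 2,
which is the closed form with t = i+1.
By induction, the statement is established for all t ≥ 1.

P(t) = (2t + 1)(t + 2)! - 2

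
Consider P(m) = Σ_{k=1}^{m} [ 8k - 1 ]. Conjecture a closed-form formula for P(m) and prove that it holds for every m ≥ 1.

We claim P(m) = m(4m + 3) for all m ≥ 1.
For the base case m = 1: P(1) = 7, and the closed form gives 7. They agree.
Inductive step: assume the claim holds for m = k, so P(k) = k(4k + 3).
Then P(k+1) = P(k) + (8k + 7) = (k(4k + 3)) + (8k + 7).
Simplifying, P(k+1) = (k + 1)(4k + 7) = (k+1)(4(k+1) + 3),
which is the closed form with m = k+1.
Hence, by induction on m, the claim holds for every m ≥ 1.

P(m) = m(4m + 3)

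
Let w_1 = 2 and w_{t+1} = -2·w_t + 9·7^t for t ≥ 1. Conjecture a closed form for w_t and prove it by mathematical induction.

w_t = -5(-2)^(t - 1) + 7^t

Computing the first terms: w_1 = 2, w_2 = 59, w_3 = 323. This suggests w_t = -5(-2)^(t - 1) + 7^t.
For the base case t = 1: the formula gives 2 = 2 = w_1.
Inductive step: assume the claim holds for t = r, so w_r = -5(-2)^(r - 1) + 7^r.
Then w_{r+1} = -2·w_r + 9·7^r = -2·(-5(-2)^(r - 1) + 7^r) + 9·7^r = -5(-2)^r + 7^(r + 1) = -5(-2)^((r+1) - 1) + 7^(r+1),
which is the claimed formula at t = r+1.
This completes the induction.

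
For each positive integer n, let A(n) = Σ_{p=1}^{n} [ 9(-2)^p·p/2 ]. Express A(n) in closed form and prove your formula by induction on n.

A(n) = (-2)^n(3n + 1) - 1

We claim A(n) = (-2)^n(3n + 1) - 1 for all n ≥ 1.
Base step (n = 1): A(1) = -9, and the closed form gives -9. They agree.
Inductive step: suppose the statement holds for some p ≥ 1, so A(p) = (-2)^p(3p + 1) - 1.
Then A(p+1) = A(p) + (9(-2)^p(-p - 1)) = ((-2)^p(3p + 1) - 1) + (9(-2)^p(-p - 1)).
Simplifying, A(p+1) = -6(-2)^p·p - 8(-2)^p - 1 = (-2)^(p+1)(3(p+1) + 1) - 1,
which is the closed form with n = p+1.
Hence, by induction on n, the claim holds for every n ≥ 1.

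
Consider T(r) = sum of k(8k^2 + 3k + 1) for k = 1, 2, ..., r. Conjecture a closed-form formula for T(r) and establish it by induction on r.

We claim T(r) = r(r + 1)^2·(2r + 1) for all r ≥ 1.
Base step (r = 1): T(1) = 12, and the closed form gives 12. They agree.
Suppose the result is true for r = k, so T(k) = k(2k^3 + 5k^2 + 4k + 1).
Then T(k+1) = T(k) + ((k + 1)(3k + 8(k + 1)^2 + 4)) = (k(2k^3 + 5k^2 + 4k + 1)) + ((k + 1)(3k + 8(k + 1)^2 + 4)).
Simplifying, T(k+1) = (k + 1)(k + 2)^2·(2k + 3) = (k+1)((k+1) + 1)^2·(2(k+1) + 1),
which is the closed form with r = k+1.
Hence, by induction on r, the claim holds for every r ≥ 1.

T(r) = r(r + 1)^2·(2r + 1)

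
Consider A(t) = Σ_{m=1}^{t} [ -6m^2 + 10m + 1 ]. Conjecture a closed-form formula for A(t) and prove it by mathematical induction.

We claim A(t) = -t(2t^2 - 2t - 5) for all t ≥ 1.
For the base case t = 1: A(1) = 5, and the closed form gives 5. They agree.
For the inductive step, assume it holds for an arbitrary m ≥ 1, so A(m) = m(-2m^2 + 2m + 5).
Then A(m+1) = A(m) + (-6m^2 - 2m + 5) = (m(-2m^2 + 2m + 5)) + (-6m^2 - 2m + 5).
Simplifying, A(m+1) = -(m + 1)(2m^2 + 2m - 5) = -(m+1)(2(m+1)^2 - 2(m+1) - 5),
which is the closed form with t = m+1.
This completes the induction.

A(t) = -t(2t^2 - 2t - 5)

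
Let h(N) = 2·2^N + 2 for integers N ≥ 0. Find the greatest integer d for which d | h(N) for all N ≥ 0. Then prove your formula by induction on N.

Computing the first values: h(0) = 4 and h(1) = 6; gcd(4, 6) = 2, so d ≤ 2.
We prove 2 | 2·2^N + 2 for all N ≥ 0 by induction on N.
Base case (N = 0): h(0) = 4 = 2·(2), so 2 | h(0).
For the inductive step, assume it holds for an arbitrary m ≥ 0, i.e. 2 | h(m). Then
h(m+1) = 2·2^(m+1) + 2 = 2·(2·2^m + 2) - 2 = 2·h(m) - 2. The first term is divisible by 2 by the inductive hypothesis, and -2 is divisible by 2. Hence 2 | h(m+1).
By induction, the statement is established for all N ≥ 0.
Therefore the largest such d is 2.

d = 2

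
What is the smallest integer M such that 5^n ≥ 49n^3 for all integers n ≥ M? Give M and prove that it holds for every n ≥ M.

At n = 5: 3125 < 6125, so the inequality fails and M ≥ 6. We prove 5^n ≥ 49n^3 for all n ≥ 6.
When n = 6: 5^n = 15625 and 49n^3 = 10584, so 15625 ≥ 10584.
Suppose the result is true for n = i, so 5^i ≥ 49i^3.
Then 5^(i + 1) = 5·(5^i) ≥ 5·(49i^3).
Also, for i ≥ 6 we have 5·(49i^3) ≥ 49(i+1)^3, since 5 ≥ (1 + 1/i)^3 for all i ≥ 6.
Combining, 5^(i + 1) ≥ 49(i+1)^3.
By the principle of mathematical induction, the result holds for all n ≥ 6.
Hence the smallest such M is 6.

M = 6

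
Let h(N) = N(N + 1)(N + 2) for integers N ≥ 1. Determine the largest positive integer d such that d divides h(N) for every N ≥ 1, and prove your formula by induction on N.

d = 6

Computing the first values: h(1) = 6 and h(2) = 24; gcd(6, 24) = 6, so d ≤ 6.
We prove 6 | N(N + 1)(N + 2) for all N ≥ 1 by induction on N.
Base case (N = 1): h(1) = 6 = 6·(1), so 6 | h(1).
For the inductive step, assume it holds for an arbitrary k ≥ 1, i.e. 6 | h(k). Then
h(k+1) − h(k) = (k+1)·(k+2)·(k+3) − k·(k+1)·(k+2) = (k+1)·(k+2)·[(k+3) − k] = 3·(k+1)·(k+2). The product of 2 consecutive integers is divisible by (2)! = 2, so h(k+1) − h(k) is divisible by 3·2 = 6. By the inductive hypothesis 6 | h(k), hence 6 | h(k+1).
Hence, by induction on N, the claim holds for every N ≥ 1.
Therefore the largest such d is 6.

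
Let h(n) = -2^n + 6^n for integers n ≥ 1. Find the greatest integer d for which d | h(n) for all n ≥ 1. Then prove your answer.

d = 4

Computing the first values: h(1) = 4 and h(2) = 32; gcd(4, 32) = 4, so d ≤ 4.
We prove 4 | -2^n + 6^n for all n ≥ 1 by induction on n.
For the base case n = 1: h(1) = 4 = 4·(1), so 4 | h(1).
Inductive step: suppose the statement holds for some k ≥ 1, i.e. 4 | h(k). Then
6^{k+1} − 2^{k+1} = 6·6^k − 2·2^k = 6·(6^k − 2^k) + (4)·2^k. The first term is divisible by 4 by the inductive hypothesis, and the second term (4)·2^k is divisible by 4 since 4 | 4. Hence 4 | h(k+1).
Hence, by induction on n, the claim holds for every n ≥ 1.
Therefore the largest such d is 4.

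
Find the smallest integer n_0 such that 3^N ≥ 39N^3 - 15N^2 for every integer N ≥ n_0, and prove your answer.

At N = 9: 19683 < 27216, so the inequality fails and n_0 ≥ 10. We prove 3^N ≥ 39N^3 - 15N^2 for all N ≥ 10.
Base step (N = 10): 3^N = 59049 and 39N^3 - 15N^2 = 37500, so 59049 ≥ 37500.
Inductive step: assume the claim holds for N = r, so 3^r ≥ 39r^3 - 15r^2.
Then 3^(r + 1) = 3·(3^r) ≥ 3·(39r^3 - 15r^2).
Also, for r ≥ 10 we have 3·(39r^3 - 15r^2) ≥ 39(r+1)^3 - 15(r+1)^2, since 3·(39r^3 - 15r^2) − (39(r+1)^3 - 15(r+1)^2) = 78r^3 - 147r^2 - 87r - 24, which is nonnegative for all r ≥ 10.
Combining, 3^(r + 1) ≥ 39(r+1)^3 - 15(r+1)^2.
By induction, the statement is established for all N ≥ 10.
Hence the smallest such n_0 is 10.

n_0 = 10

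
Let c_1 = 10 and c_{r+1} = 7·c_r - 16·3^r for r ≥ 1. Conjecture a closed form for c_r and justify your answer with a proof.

c_r = 4·3^r - 2·7^(r - 1)

Computing the first terms: c_1 = 10, c_2 = 22, c_3 = 10. This suggests c_r = 4·3^r - 2·7^(r - 1).
Base case (r = 1): the formula gives 10 = 10 = c_1.
Inductive step: suppose the statement holds for some m ≥ 1, so c_m = 4·3^m - 2·7^(m - 1).
Then c_{m+1} = 7·c_m - 16·3^m = 7·(4·3^m - 2·7^(m - 1)) - 16·3^m = 4·3^(m + 1) - 2·7^m = 4·3^(m+1) - 2·7^((m+1) - 1),
which is the claimed formula at r = m+1.
By the principle of mathematical induction, the result holds for all r ≥ 1.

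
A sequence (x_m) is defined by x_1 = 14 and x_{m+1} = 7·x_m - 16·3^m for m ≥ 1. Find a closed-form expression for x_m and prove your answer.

Computing the first terms: x_1 = 14, x_2 = 50, x_3 = 206. This suggests x_m = 4·3^m + 2·7^(m - 1).
When m = 1: the formula gives 14 = 14 = x_1.
For the inductive step, assume it holds for an arbitrary r ≥ 1, so x_r = 4·3^r + 2·7^(r - 1).
Then x_{r+1} = 7·x_r - 16·3^r = 7·(4·3^r + 2·7^(r - 1)) - 16·3^r = 4·3^(r + 1) + 2·7^r = 4·3^(r+1) + 2·7^((r+1) - 1),
which is the claimed formula at m = r+1.
By induction, the statement is established for all m ≥ 1.

x_m = 4·3^m + 2·7^(m - 1)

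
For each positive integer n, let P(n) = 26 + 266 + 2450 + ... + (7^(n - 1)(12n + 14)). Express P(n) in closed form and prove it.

We claim P(n) = 2·7^n(n + 1) - 2 for all n ≥ 1.
Base case (n = 1): P(1) = 26, and the closed form gives 26. They agree.
Suppose the result is true for n = p, so P(p) = 2·7^p(p + 1) - 2.
Then P(p+1) = P(p) + (7^p(12p + 26)) = (2·7^p(p + 1) - 2) + (7^p(12p + 26)).
Simplifying, P(p+1) = 14·7^p·p + 28·7^p - 2 = 2·7^(p+1)((p+1) + 1) - 2,
which is the closed form with n = p+1.
This completes the induction.

P(n) = 2·7^n(n + 1) - 2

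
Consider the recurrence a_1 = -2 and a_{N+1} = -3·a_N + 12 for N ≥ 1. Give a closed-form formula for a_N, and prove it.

a_N = -5(-3)^(N - 1) + 3

Computing the first terms: a_1 = -2, a_2 = 18, a_3 = -42. This suggests a_N = -5(-3)^(N - 1) + 3.
Base step (N = 1): the formula gives -2 = -2 = a_1.
Inductive step: suppose the statement holds for some p ≥ 1, so a_p = -5(-3)^(p - 1) + 3.
Then a_{p+1} = -3·a_p + 12 = -3·(-5(-3)^(p - 1) + 3) + 12 = -5(-3)^p + 3 = -5(-3)^((p+1) - 1) + 3,
which is the claimed formula at N = p+1.
By induction, the statement is established for all N ≥ 1.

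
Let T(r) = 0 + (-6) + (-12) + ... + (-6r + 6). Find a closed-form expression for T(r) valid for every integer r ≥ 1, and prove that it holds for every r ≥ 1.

We claim T(r) = -3r(r - 1) for all r ≥ 1.
Base case (r = 1): T(1) = 0, and the closed form gives 0. They agree.
Inductive step: assume the claim holds for r = j, so T(j) = 3j(-j + 1).
Then T(j+1) = T(j) + (-6j) = (3j(-j + 1)) + (-6j).
Simplifying, T(j+1) = -3j(j + 1) = -3(j+1)((j+1) - 1),
which is the closed form with r = j+1.
Hence, by induction on r, the claim holds for every r ≥ 1.

T(r) = -3r(r - 1)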